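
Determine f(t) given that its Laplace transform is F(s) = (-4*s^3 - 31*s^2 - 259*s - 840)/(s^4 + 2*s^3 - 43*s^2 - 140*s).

Factor the denominator: s^4 + 2*s^3 - 43*s^2 - 140*s = s*(s - 7)*(s + 4)*(s + 5).
Partial fraction decomposition gives [6/s] + [-6/(s - 7)] + [-1/(s + 4)] + [-3/(s + 5)].
Invert each term: 6/(s - 0) ↔ 6e^(0t); -6/(s - 7) ↔ -6e^(7t); -1/(s + 4) ↔ -e^(-4t); -3/(s + 5) ↔ -3e^(-5t).

f(t) = -6*exp(7*t) + 6 - exp(-4*t) - 3*exp(-5*t)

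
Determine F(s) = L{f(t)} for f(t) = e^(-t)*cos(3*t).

F(s) = (s + 1)/((s + 1)^2 + 9)

L{cos(3t)} = s/(s^2 + 9).
By the first shifting theorem, multiplying by e^(-t) replaces s with s + 1.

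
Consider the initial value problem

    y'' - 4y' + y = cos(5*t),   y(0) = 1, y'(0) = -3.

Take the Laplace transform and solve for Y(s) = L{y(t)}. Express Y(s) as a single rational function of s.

Transform both sides with L{·}.
With L{y''} = s^2 Y - s·y(0) - y'(0) and L{y'} = sY - y(0), with y(0) = 1, y'(0) = -3: the LHS transforms to (s^2 - 4*s + 1)Y - (s - 7).
The right side is L{cos(5*t)} = s/(s^2 + 25).
So (s^2 - 4*s + 1)Y = s/(s^2 + 25) + (s - 7).
Solve for Y(s) and write it as one ratio of polynomials.

Y(s) = (s^3 - 7*s^2 + 26*s - 175)/(s^4 - 4*s^3 + 26*s^2 - 100*s + 25)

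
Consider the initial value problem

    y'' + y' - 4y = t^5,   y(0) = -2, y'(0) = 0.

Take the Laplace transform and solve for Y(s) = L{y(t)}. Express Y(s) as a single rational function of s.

Laplace-transform each side.
Using L{y''} = s^2 Y - s·y(0) - y'(0) and L{y'} = sY - y(0), with y(0) = -2, y'(0) = 0, the left side becomes (s^2 + s - 4)Y - (-2*s - 2).
The right side is L{t^5} = 120/s^6.
So (s^2 + s - 4)Y = 120/s^6 + (-2*s - 2).
Isolate Y and clear denominators.

Y(s) = (-2*s^7 - 2*s^6 + 120)/(s^8 + s^7 - 4*s^6)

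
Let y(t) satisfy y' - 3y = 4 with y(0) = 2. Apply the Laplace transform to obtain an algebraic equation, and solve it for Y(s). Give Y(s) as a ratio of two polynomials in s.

Transform both sides with L{·}.
Using L{y'} = sY - y(0) = sY - 2, the left side becomes (s - 3)Y - (2).
The right side is L{4} = 4/s.
So (s - 3)Y = 4/s + (2).
Divide through and combine into a single rational function.

Y(s) = (2*s + 4)/(s^2 - 3*s)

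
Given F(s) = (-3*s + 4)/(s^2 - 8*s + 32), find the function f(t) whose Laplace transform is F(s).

f(t) = -2*exp(4*t)*sin(4*t) - 3*exp(4*t)*cos(4*t)

Complete the square in the denominator: s^2 - 8*s + 32 = (s - 4)^2 + 4^2.
Split the numerator to match: -3*s + 4 = -3·(s - 4) - 2·4.
Invert each term: -3·(s - 4)/((s - 4)^2 + 16) ↔ -3e^(4t)cos(4t); -2·4/((s - 4)^2 + 16) ↔ -2e^(4t)sin(4t).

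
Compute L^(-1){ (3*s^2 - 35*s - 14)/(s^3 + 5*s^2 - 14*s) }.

-4*exp(2*t) + 1 + 6*exp(-7*t)

Factor the denominator: s^3 + 5*s^2 - 14*s = s*(s - 2)*(s + 7).
Partial fraction decomposition gives [6/(s + 7)] + [-4/(s - 2)] + [1/s].
Invert each term: 6/(s + 7) ↔ 6e^(-7t); -4/(s - 2) ↔ -4e^(2t); 1/(s - 0) ↔ e^(0t).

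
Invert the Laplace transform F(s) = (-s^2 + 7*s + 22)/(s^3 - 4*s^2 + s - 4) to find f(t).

Factor the denominator: s^3 - 4*s^2 + s - 4 = (s - 4)*(s^2 + 1).
Partial fraction decomposition gives [2/(s - 4)] + [-3*s/(s^2 + 1)] + [-5/(s^2 + 1)].
Invert each term: 2/(s - 4) ↔ 2e^(4t); -3·s/(s^2 + 1) ↔ -3cos(t); -5·1/(s^2 + 1) ↔ -5sin(t).

f(t) = 2*exp(4*t) - 5*sin(t) - 3*cos(t)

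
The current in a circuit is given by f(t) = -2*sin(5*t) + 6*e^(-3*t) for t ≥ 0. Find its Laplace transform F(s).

Apply the Laplace transform termwise.
(-2)·[L{sin(5t)} = 5/(s^2 + 25)]; (6)·[L{e^(-3t)} = 1/(s + 3)].

F(s) = -10/(s^2 + 25) + 6/(s + 3)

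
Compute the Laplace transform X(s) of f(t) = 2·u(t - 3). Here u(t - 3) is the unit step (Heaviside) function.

By the second shifting theorem, L{u(t - c)·g(t - c)} = e^(-cs)·G(s) with c = 3 and G(s) = L{g(t)}.
L{2} = 2/s.

X(s) = 2*exp(-3*s)/s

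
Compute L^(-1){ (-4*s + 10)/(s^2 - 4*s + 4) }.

Factor the denominator: s^2 - 4*s + 4 = (s - 2)^2.
Partial fraction decomposition gives [-4/(s - 2)] + [2/(s - 2)^2].
Invert each term: -4/(s - 2) ↔ -4e^(2t); 2/(s - 2)^2 ↔ 2t·e^(2t).

2*t*exp(2*t) - 4*exp(2*t)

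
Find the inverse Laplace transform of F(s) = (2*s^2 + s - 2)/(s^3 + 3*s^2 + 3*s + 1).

-t^2*exp(-t)/2 - 3*t*exp(-t) + 2*exp(-t)

Factor the denominator: s^3 + 3*s^2 + 3*s + 1 = (s + 1)^3.
Partial fraction decomposition gives [2/(s + 1)] + [-3/(s + 1)^2] + [-1/(s + 1)^3].
Invert each term: 2/(s + 1) ↔ 2e^(-t); -3/(s + 1)^2 ↔ -3t·e^(-t); -1/(s + 1)^3 ↔ (-1/2)t^2·e^(-t).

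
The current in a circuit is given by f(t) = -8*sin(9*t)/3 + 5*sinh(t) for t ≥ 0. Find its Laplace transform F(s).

F(s) = -24/(s^2 + 81) + 5/(s^2 - 1)

Apply the Laplace transform termwise.
(5)·[L{sinh(t)} = 1/(s^2 - 1)]; (-8/3)·[L{sin(9t)} = 9/(s^2 + 81)].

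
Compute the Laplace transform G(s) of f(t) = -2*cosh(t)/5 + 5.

G(s) = -2*s/(5*(s^2 - 1)) + 5/s

The transform is linear, so treat each term independently.
(-2/5)·[L{cosh(t)} = s/(s^2 - 1)]; L{5} = 5/s.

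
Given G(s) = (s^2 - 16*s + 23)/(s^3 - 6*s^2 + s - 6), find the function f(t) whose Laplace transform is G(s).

f(t) = -exp(6*t) - 4*sin(t) + 2*cos(t)

Factor the denominator: s^3 - 6*s^2 + s - 6 = (s - 6)*(s^2 + 1).
Partial fraction decomposition gives [-1/(s - 6)] + [2*s/(s^2 + 1)] + [-4/(s^2 + 1)].
Invert each term: -1/(s - 6) ↔ -e^(6t); 2·s/(s^2 + 1) ↔ 2cos(t); -4·1/(s^2 + 1) ↔ -4sin(t).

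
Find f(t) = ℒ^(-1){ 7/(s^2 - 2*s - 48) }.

f(t) = exp(t)*sinh(7*t)

Rewrite the denominator: s^2 - 2*s - 48 = (s - 1)^2 - 49.
The form in (s - 1) signals a first-shifting-theorem factor e^(t).
Since L{sinh(7t)} = 7/(s^2 - 49), the inverse is e^(t)*sinh(7*t).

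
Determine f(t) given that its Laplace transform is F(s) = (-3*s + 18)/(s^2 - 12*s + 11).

f(t) = -3*exp(6*t)*cosh(5*t)

Rewrite the denominator: s^2 - 12*s + 11 = (s - 6)^2 - 25.
The form in (s - 6) signals a first-shifting-theorem factor e^(6t).
Since L{cosh(5t)} = s/(s^2 - 25), the inverse is exp(6*t)*cosh(5*t), scaled by -3.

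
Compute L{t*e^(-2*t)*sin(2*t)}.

L{sin(2t)} = 2/(s^2 + 4).
Multiplying by e^(-2t) shifts s → s + 2, so L{e^(-2*t)*sin(2*t)} = 2/((s + 2)^2 + 4).
Then apply L{t·g(t)} = -d/ds[G(s)] with G(s) = 2/((s + 2)^2 + 4):
differentiating 1 time and applying the sign gives 4*(s + 2)/(s^2 + 4*s + 8)^2.

4*(s + 2)/(s^2 + 4*s + 8)^2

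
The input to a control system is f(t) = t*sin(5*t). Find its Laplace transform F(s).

L{sin(5t)} = 5/(s^2 + 25).
Then apply L{t·g(t)} = -d/ds[G(s)] with G(s) = 5/(s^2 + 25):
differentiating 1 time and applying the sign gives 10*s/(s^2 + 25)^2.

F(s) = 10*s/(s^2 + 25)^2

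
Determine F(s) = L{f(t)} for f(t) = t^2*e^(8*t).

F(s) = 2/(s - 8)^3

L{e^(8t)} = 1/(s - 8).
Then apply L{t^2·g(t)} = (-1)^2 d^2/ds^2[G(s)] with G(s) = 1/(s - 8):
differentiating 2 times and applying the sign gives 2/(s - 8)^3.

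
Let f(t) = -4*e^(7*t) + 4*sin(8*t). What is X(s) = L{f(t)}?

Apply the Laplace transform termwise.
(-4)·[L{e^(7t)} = 1/(s - 7)]; (4)·[L{sin(8t)} = 8/(s^2 + 64)].

X(s) = 32/(s^2 + 64) - 4/(s - 7)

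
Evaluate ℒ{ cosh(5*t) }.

s/(s^2 - 25)

L{cosh(5t)} = s/(s^2 - 25).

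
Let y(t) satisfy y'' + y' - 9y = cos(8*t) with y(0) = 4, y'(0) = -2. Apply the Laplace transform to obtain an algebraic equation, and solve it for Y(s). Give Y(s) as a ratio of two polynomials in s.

Y(s) = (4*s^3 + 2*s^2 + 257*s + 128)/(s^4 + s^3 + 55*s^2 + 64*s - 576)

Take the Laplace transform of both sides.
With L{y''} = s^2 Y - s·y(0) - y'(0) and L{y'} = sY - y(0), with y(0) = 4, y'(0) = -2: the LHS transforms to (s^2 + s - 9)Y - (4*s + 2).
The right side is L{cos(8*t)} = s/(s^2 + 64).
So (s^2 + s - 9)Y = s/(s^2 + 64) + (4*s + 2).
Divide through and combine into a single rational function.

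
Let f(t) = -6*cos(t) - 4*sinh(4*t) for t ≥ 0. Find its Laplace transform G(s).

By linearity of the Laplace transform, transform each term separately.
(-6)·[L{cos(t)} = s/(s^2 + 1)]; (-4)·[L{sinh(4t)} = 4/(s^2 - 16)].

G(s) = -6*s/(s^2 + 1) - 16/(s^2 - 16)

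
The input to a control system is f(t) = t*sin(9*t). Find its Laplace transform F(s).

F(s) = 18*s/(s^2 + 81)^2

L{sin(9t)} = 9/(s^2 + 81).
Then apply L{t·g(t)} = -d/ds[G(s)] with G(s) = 9/(s^2 + 81):
differentiating 1 time and applying the sign gives 18*s/(s^2 + 81)^2.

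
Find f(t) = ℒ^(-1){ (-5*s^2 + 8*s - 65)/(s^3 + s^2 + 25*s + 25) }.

f(t) = 2*sin(5*t) - 2*cos(5*t) - 3*exp(-t)

Factor the denominator: s^3 + s^2 + 25*s + 25 = (s + 1)*(s^2 + 25).
Partial fraction decomposition gives [-3/(s + 1)] + [-2*s/(s^2 + 25)] + [10/(s^2 + 25)].
Invert each term: -3/(s + 1) ↔ -3e^(-t); -2·s/(s^2 + 25) ↔ -2cos(5t); 2·5/(s^2 + 25) ↔ 2sin(5t).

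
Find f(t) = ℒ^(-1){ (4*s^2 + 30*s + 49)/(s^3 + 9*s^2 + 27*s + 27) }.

f(t) = -5*t^2*exp(-3*t)/2 + 6*t*exp(-3*t) + 4*exp(-3*t)

Factor the denominator: s^3 + 9*s^2 + 27*s + 27 = (s + 3)^3.
Partial fraction decomposition gives [4/(s + 3)] + [6/(s + 3)^2] + [-5/(s + 3)^3].
Invert each term: 4/(s + 3) ↔ 4e^(-3t); 6/(s + 3)^2 ↔ 6t·e^(-3t); -5/(s + 3)^3 ↔ (-5/2)t^2·e^(-3t).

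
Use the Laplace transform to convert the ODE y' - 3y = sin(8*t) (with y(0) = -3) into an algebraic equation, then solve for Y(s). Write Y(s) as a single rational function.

Take the Laplace transform of both sides.
With L{y'} = sY - y(0) = sY - (-3): the LHS transforms to (s - 3)Y - (-3).
The right side is L{sin(8*t)} = 8/(s^2 + 64).
So (s - 3)Y = 8/(s^2 + 64) + (-3).
Solve for Y(s) and write it as one ratio of polynomials.

Y(s) = (-3*s^2 - 184)/(s^3 - 3*s^2 + 64*s - 192)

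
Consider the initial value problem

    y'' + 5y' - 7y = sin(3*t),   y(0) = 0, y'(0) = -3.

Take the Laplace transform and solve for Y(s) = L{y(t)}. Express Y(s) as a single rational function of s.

Take the Laplace transform of both sides.
Using L{y''} = s^2 Y - s·y(0) - y'(0) and L{y'} = sY - y(0), with y(0) = 0, y'(0) = -3, the left side becomes (s^2 + 5*s - 7)Y - (-3).
The right side is L{sin(3*t)} = 3/(s^2 + 9).
So (s^2 + 5*s - 7)Y = 3/(s^2 + 9) + (-3).
Isolate Y and clear denominators.

Y(s) = (-3*s^2 - 24)/(s^4 + 5*s^3 + 2*s^2 + 45*s - 63)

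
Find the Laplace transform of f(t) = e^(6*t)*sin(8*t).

8/((s - 6)^2 + 64)

L{sin(8t)} = 8/(s^2 + 64).
By the first shifting theorem, multiplying by e^(6t) replaces s with s - 6.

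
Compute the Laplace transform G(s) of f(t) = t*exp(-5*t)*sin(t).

G(s) = 2*(s + 5)/(s^2 + 10*s + 26)^2

L{sin(t)} = 1/(s^2 + 1).
Multiplying by e^(-5t) shifts s → s + 5, so L{exp(-5*t)*sin(t)} = 1/((s + 5)^2 + 1).
Then apply L{t·g(t)} = -d/ds[H(s)] with H(s) = 1/((s + 5)^2 + 1):
differentiating 1 time and applying the sign gives 2*(s + 5)/(s^2 + 10*s + 26)^2.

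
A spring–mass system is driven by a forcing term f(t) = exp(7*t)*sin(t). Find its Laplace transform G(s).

G(s) = 1/((s - 7)^2 + 1)

L{sin(t)} = 1/(s^2 + 1).
By the first shifting theorem, multiplying by e^(7t) replaces s with s - 7.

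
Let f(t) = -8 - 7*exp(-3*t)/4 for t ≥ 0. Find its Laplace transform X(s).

By linearity of the Laplace transform, transform each term separately.
(-7/4)·[L{e^(-3t)} = 1/(s + 3)]; L{-8} = -8/s.

X(s) = -7/(4*(s + 3)) - 8/s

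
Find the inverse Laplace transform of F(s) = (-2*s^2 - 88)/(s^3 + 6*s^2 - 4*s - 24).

Factor the denominator: s^3 + 6*s^2 - 4*s - 24 = (s - 2)*(s + 2)*(s + 6).
Partial fraction decomposition gives [-5/(s + 6)] + [6/(s + 2)] + [-3/(s - 2)].
Invert each term: -5/(s + 6) ↔ -5e^(-6t); 6/(s + 2) ↔ 6e^(-2t); -3/(s - 2) ↔ -3e^(2t).

-3*exp(2*t) + 6*exp(-2*t) - 5*exp(-6*t)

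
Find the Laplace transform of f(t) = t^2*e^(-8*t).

L{e^(-8t)} = 1/(s + 8).
Then apply L{t^2·g(t)} = (-1)^2 d^2/ds^2[G(s)] with G(s) = 1/(s + 8):
differentiating 2 times and applying the sign gives 2/(s + 8)^3.

2/(s + 8)^3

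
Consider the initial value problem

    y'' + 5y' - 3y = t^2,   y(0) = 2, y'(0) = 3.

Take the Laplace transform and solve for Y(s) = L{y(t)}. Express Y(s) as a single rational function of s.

Y(s) = (2*s^4 + 13*s^3 + 2)/(s^5 + 5*s^4 - 3*s^3)

Transform both sides with L{·}.
Using L{y''} = s^2 Y - s·y(0) - y'(0) and L{y'} = sY - y(0), with y(0) = 2, y'(0) = 3, the left side becomes (s^2 + 5*s - 3)Y - (2*s + 13).
The right side is L{t^2} = 2/s^3.
So (s^2 + 5*s - 3)Y = 2/s^3 + (2*s + 13).
Divide through and combine into a single rational function.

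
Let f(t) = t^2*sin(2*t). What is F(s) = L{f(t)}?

F(s) = 4*(3*s^2 - 4)/(s^2 + 4)^3

L{sin(2t)} = 2/(s^2 + 4).
Then apply L{t^2·g(t)} = (-1)^2 d^2/ds^2[G(s)] with G(s) = 2/(s^2 + 4):
differentiating 2 times and applying the sign gives 4*(3*s^2 - 4)/(s^2 + 4)^3.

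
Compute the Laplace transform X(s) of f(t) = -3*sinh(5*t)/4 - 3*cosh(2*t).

X(s) = -3*s/(s^2 - 4) - 15/(4*(s^2 - 25))

By linearity of the Laplace transform, transform each term separately.
(-3)·[L{cosh(2t)} = s/(s^2 - 4)]; (-3/4)·[L{sinh(5t)} = 5/(s^2 - 25)].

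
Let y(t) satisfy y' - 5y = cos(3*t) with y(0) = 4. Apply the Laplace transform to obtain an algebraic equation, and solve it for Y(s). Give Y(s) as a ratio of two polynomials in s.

Y(s) = (4*s^2 + s + 36)/(s^3 - 5*s^2 + 9*s - 45)

Transform both sides with L{·}.
With L{y'} = sY - y(0) = sY - 4: the LHS transforms to (s - 5)Y - (4).
The right side is L{cos(3*t)} = s/(s^2 + 9).
So (s - 5)Y = s/(s^2 + 9) + (4).
Divide through and combine into a single rational function.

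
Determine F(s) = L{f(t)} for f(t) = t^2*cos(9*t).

L{cos(9t)} = s/(s^2 + 81).
Then apply L{t^2·g(t)} = (-1)^2 d^2/ds^2[G(s)] with G(s) = s/(s^2 + 81):
differentiating 2 times and applying the sign gives 2*s*(s^2 - 243)/(s^2 + 81)^3.

F(s) = 2*s*(s^2 - 243)/(s^2 + 81)^3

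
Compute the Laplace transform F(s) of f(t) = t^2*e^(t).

F(s) = 2/(s - 1)^3

L{e^(t)} = 1/(s - 1).
Then apply L{t^2·g(t)} = (-1)^2 d^2/ds^2[G(s)] with G(s) = 1/(s - 1):
differentiating 2 times and applying the sign gives 2/(s - 1)^3.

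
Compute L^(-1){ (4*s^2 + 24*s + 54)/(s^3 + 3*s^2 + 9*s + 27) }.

5*sin(3*t) + 3*cos(3*t) + exp(-3*t)

Factor the denominator: s^3 + 3*s^2 + 9*s + 27 = (s + 3)*(s^2 + 9).
Partial fraction decomposition gives [1/(s + 3)] + [3*s/(s^2 + 9)] + [15/(s^2 + 9)].
Invert each term: 1/(s + 3) ↔ e^(-3t); 3·s/(s^2 + 9) ↔ 3cos(3t); 5·3/(s^2 + 9) ↔ 5sin(3t).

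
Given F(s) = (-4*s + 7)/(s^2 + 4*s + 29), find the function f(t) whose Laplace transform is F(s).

Complete the square in the denominator: s^2 + 4*s + 29 = (s + 2)^2 + 5^2.
Split the numerator to match: -4*s + 7 = -4·(s + 2) + 3·5.
Invert each term: -4·(s + 2)/((s + 2)^2 + 25) ↔ -4e^(-2t)cos(5t); 3·5/((s + 2)^2 + 25) ↔ 3e^(-2t)sin(5t).

f(t) = 3*exp(-2*t)*sin(5*t) - 4*exp(-2*t)*cos(5*t)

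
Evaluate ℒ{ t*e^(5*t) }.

L{e^(5t)} = 1/(s - 5).
Then apply L{t·g(t)} = -d/ds[G(s)] with G(s) = 1/(s - 5):
differentiating 1 time and applying the sign gives (s - 5)^(-2).

(s - 5)^(-2)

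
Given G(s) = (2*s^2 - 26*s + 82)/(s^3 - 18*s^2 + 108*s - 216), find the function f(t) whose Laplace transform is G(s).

f(t) = -t^2*exp(6*t) - 2*t*exp(6*t) + 2*exp(6*t)

Factor the denominator: s^3 - 18*s^2 + 108*s - 216 = (s - 6)^3.
Partial fraction decomposition gives [2/(s - 6)] + [-2/(s - 6)^2] + [-2/(s - 6)^3].
Invert each term: 2/(s - 6) ↔ 2e^(6t); -2/(s - 6)^2 ↔ -2t·e^(6t); -2/(s - 6)^3 ↔ (-1)t^2·e^(6t).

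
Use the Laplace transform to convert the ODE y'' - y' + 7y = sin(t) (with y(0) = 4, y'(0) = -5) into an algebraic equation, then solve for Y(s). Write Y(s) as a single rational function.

Y(s) = (4*s^3 - 9*s^2 + 4*s - 8)/(s^4 - s^3 + 8*s^2 - s + 7)

Laplace-transform each side.
Using L{y''} = s^2 Y - s·y(0) - y'(0) and L{y'} = sY - y(0), with y(0) = 4, y'(0) = -5, the left side becomes (s^2 - s + 7)Y - (4*s - 9).
The right side is L{sin(t)} = 1/(s^2 + 1).
So (s^2 - s + 7)Y = 1/(s^2 + 1) + (4*s - 9).
Divide through and combine into a single rational function.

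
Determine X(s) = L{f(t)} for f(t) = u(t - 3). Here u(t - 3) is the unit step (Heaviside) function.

By the second shifting theorem, L{u(t - c)·g(t - c)} = e^(-cs)·G(s) with c = 3 and G(s) = L{g(t)}.
L{1} = 1/s.

X(s) = exp(-3*s)/s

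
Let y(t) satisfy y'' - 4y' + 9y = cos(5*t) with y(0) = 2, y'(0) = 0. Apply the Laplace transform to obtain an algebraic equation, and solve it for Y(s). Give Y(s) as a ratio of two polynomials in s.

Y(s) = (2*s^3 - 8*s^2 + 51*s - 200)/(s^4 - 4*s^3 + 34*s^2 - 100*s + 225)

Laplace-transform each side.
The derivative rules (L{y''} = s^2 Y - s·y(0) - y'(0) and L{y'} = sY - y(0), with y(0) = 2, y'(0) = 0) turn the left side into (s^2 - 4*s + 9)Y - (2*s - 8).
The right side is L{cos(5*t)} = s/(s^2 + 25).
So (s^2 - 4*s + 9)Y = s/(s^2 + 25) + (2*s - 8).
Isolate Y and clear denominators.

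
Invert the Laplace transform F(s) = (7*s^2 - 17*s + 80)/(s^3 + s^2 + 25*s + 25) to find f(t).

f(t) = -4*sin(5*t) + 3*cos(5*t) + 4*exp(-t)

Factor the denominator: s^3 + s^2 + 25*s + 25 = (s + 1)*(s^2 + 25).
Partial fraction decomposition gives [4/(s + 1)] + [3*s/(s^2 + 25)] + [-20/(s^2 + 25)].
Invert each term: 4/(s + 1) ↔ 4e^(-t); 3·s/(s^2 + 25) ↔ 3cos(5t); -4·5/(s^2 + 25) ↔ -4sin(5t).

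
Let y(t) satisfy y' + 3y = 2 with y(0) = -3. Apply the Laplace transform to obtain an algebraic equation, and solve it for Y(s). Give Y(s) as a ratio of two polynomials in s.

Y(s) = (-3*s + 2)/(s^2 + 3*s)

Laplace-transform each side.
Using L{y'} = sY - y(0) = sY - (-3), the left side becomes (s + 3)Y - (-3).
The right side is L{2} = 2/s.
So (s + 3)Y = 2/s + (-3).
Isolate Y and clear denominators.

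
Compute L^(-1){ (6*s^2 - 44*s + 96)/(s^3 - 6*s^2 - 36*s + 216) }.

Factor the denominator: s^3 - 6*s^2 - 36*s + 216 = (s - 6)^2*(s + 6).
Partial fraction decomposition gives [2/(s - 6)] + [4/(s - 6)^2] + [4/(s + 6)].
Invert each term: 2/(s - 6) ↔ 2e^(6t); 4/(s - 6)^2 ↔ 4t·e^(6t); 4/(s + 6) ↔ 4e^(-6t).

4*t*exp(6*t) + 2*exp(6*t) + 4*exp(-6*t)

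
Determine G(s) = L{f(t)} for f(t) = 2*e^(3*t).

L{2} = 2/s.
By the first shifting theorem, multiplying by e^(3t) replaces s with s - 3.

G(s) = 2/(s - 3)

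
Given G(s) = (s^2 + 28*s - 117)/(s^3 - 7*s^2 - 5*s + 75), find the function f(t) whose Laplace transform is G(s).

f(t) = 6*t*exp(5*t) + 4*exp(5*t) - 3*exp(-3*t)

Factor the denominator: s^3 - 7*s^2 - 5*s + 75 = (s - 5)^2*(s + 3).
Partial fraction decomposition gives [4/(s - 5)] + [6/(s - 5)^2] + [-3/(s + 3)].
Invert each term: 4/(s - 5) ↔ 4e^(5t); 6/(s - 5)^2 ↔ 6t·e^(5t); -3/(s + 3) ↔ -3e^(-3t).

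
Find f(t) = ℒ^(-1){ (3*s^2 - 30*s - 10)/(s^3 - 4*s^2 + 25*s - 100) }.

Factor the denominator: s^3 - 4*s^2 + 25*s - 100 = (s - 4)*(s^2 + 25).
Partial fraction decomposition gives [-2/(s - 4)] + [5*s/(s^2 + 25)] + [-10/(s^2 + 25)].
Invert each term: -2/(s - 4) ↔ -2e^(4t); 5·s/(s^2 + 25) ↔ 5cos(5t); -2·5/(s^2 + 25) ↔ -2sin(5t).

f(t) = -2*exp(4*t) - 2*sin(5*t) + 5*cos(5*t)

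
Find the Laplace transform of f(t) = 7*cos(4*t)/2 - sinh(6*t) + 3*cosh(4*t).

The transform is linear, so treat each term independently.
(7/2)·[L{cos(4t)} = s/(s^2 + 16)]; (-1)·[L{sinh(6t)} = 6/(s^2 - 36)]; (3)·[L{cosh(4t)} = s/(s^2 - 16)].

7*s/(2*(s^2 + 16)) + 3*s/(s^2 - 16) - 6/(s^2 - 36)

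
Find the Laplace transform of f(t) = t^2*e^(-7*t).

2/(s + 7)^3

L{e^(-7t)} = 1/(s + 7).
Then apply L{t^2·g(t)} = (-1)^2 d^2/ds^2[G(s)] with G(s) = 1/(s + 7):
differentiating 2 times and applying the sign gives 2/(s + 7)^3.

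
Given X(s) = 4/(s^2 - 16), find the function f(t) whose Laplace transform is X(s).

Since L{sinh(4t)} = 4/(s^2 - 16), the inverse is sinh(4*t).

f(t) = sinh(4*t)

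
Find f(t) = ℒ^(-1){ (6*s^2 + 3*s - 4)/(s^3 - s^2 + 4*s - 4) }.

Factor the denominator: s^3 - s^2 + 4*s - 4 = (s - 1)*(s^2 + 4).
Partial fraction decomposition gives [1/(s - 1)] + [5*s/(s^2 + 4)] + [8/(s^2 + 4)].
Invert each term: 1/(s - 1) ↔ e^(t); 5·s/(s^2 + 4) ↔ 5cos(2t); 4·2/(s^2 + 4) ↔ 4sin(2t).

f(t) = exp(t) + 4*sin(2*t) + 5*cos(2*t)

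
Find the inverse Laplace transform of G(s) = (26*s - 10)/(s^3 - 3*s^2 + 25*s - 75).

2*exp(3*t) + 4*sin(5*t) - 2*cos(5*t)

Factor the denominator: s^3 - 3*s^2 + 25*s - 75 = (s - 3)*(s^2 + 25).
Partial fraction decomposition gives [2/(s - 3)] + [-2*s/(s^2 + 25)] + [20/(s^2 + 25)].
Invert each term: 2/(s - 3) ↔ 2e^(3t); -2·s/(s^2 + 25) ↔ -2cos(5t); 4·5/(s^2 + 25) ↔ 4sin(5t).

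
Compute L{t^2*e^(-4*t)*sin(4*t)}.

L{sin(4t)} = 4/(s^2 + 16).
Multiplying by e^(-4t) shifts s → s + 4, so L{e^(-4*t)*sin(4*t)} = 4/((s + 4)^2 + 16).
Then apply L{t^2·g(t)} = (-1)^2 d^2/ds^2[G(s)] with G(s) = 4/((s + 4)^2 + 16):
differentiating 2 times and applying the sign gives 8*(3*s^2 + 24*s + 32)/(s^2 + 8*s + 32)^3.

8*(3*s^2 + 24*s + 32)/(s^2 + 8*s + 32)^3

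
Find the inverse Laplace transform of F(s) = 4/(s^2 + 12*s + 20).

exp(-6*t)*sinh(4*t)

Rewrite the denominator: s^2 + 12*s + 20 = (s + 6)^2 - 16.
The form in (s + 6) signals a first-shifting-theorem factor e^(-6t).
Since L{sinh(4t)} = 4/(s^2 - 16), the inverse is e^(-6*t)*sinh(4*t).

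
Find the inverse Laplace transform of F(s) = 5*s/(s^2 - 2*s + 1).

5*t*exp(t) + 5*exp(t)

Factor the denominator: s^2 - 2*s + 1 = (s - 1)^2.
Partial fraction decomposition gives [5/(s - 1)] + [5/(s - 1)^2].
Invert each term: 5/(s - 1) ↔ 5e^(t); 5/(s - 1)^2 ↔ 5t·e^(t).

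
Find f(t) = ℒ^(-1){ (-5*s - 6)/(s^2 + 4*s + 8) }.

f(t) = 2*exp(-2*t)*sin(2*t) - 5*exp(-2*t)*cos(2*t)

Complete the square in the denominator: s^2 + 4*s + 8 = (s + 2)^2 + 2^2.
Split the numerator to match: -5*s - 6 = -5·(s + 2) + 2·2.
Invert each term: -5·(s + 2)/((s + 2)^2 + 4) ↔ -5e^(-2t)cos(2t); 2·2/((s + 2)^2 + 4) ↔ 2e^(-2t)sin(2t).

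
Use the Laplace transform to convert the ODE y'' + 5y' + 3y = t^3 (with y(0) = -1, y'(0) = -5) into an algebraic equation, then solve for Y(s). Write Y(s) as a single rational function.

Y(s) = (-s^5 - 10*s^4 + 6)/(s^6 + 5*s^5 + 3*s^4)

Laplace-transform each side.
With L{y''} = s^2 Y - s·y(0) - y'(0) and L{y'} = sY - y(0), with y(0) = -1, y'(0) = -5: the LHS transforms to (s^2 + 5*s + 3)Y - (-s - 10).
The right side is L{t^3} = 6/s^4.
So (s^2 + 5*s + 3)Y = 6/s^4 + (-s - 10).
Solve for Y(s) and write it as one ratio of polynomials.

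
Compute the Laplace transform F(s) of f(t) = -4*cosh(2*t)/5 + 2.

By linearity of the Laplace transform, transform each term separately.
(-4/5)·[L{cosh(2t)} = s/(s^2 - 4)]; L{2} = 2/s.

F(s) = -4*s/(5*(s^2 - 4)) + 2/s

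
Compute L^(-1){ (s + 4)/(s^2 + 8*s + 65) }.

Rewrite the denominator: s^2 + 8*s + 65 = (s + 4)^2 + 49.
The form in (s + 4) signals a first-shifting-theorem factor e^(-4t).
Since L{cos(7t)} = s/(s^2 + 49), the inverse is e^(-4*t)*cos(7*t).

exp(-4*t)*cos(7*t)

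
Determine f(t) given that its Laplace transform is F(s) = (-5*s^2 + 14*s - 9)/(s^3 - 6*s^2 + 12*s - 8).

f(t) = -t^2*exp(2*t)/2 - 6*t*exp(2*t) - 5*exp(2*t)

Factor the denominator: s^3 - 6*s^2 + 12*s - 8 = (s - 2)^3.
Partial fraction decomposition gives [-5/(s - 2)] + [-6/(s - 2)^2] + [-1/(s - 2)^3].
Invert each term: -5/(s - 2) ↔ -5e^(2t); -6/(s - 2)^2 ↔ -6t·e^(2t); -1/(s - 2)^3 ↔ (-1/2)t^2·e^(2t).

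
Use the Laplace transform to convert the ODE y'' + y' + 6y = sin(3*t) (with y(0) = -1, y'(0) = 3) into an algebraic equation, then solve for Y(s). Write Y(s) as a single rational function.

Transform both sides with L{·}.
With L{y''} = s^2 Y - s·y(0) - y'(0) and L{y'} = sY - y(0), with y(0) = -1, y'(0) = 3: the LHS transforms to (s^2 + s + 6)Y - (-s + 2).
The right side is L{sin(3*t)} = 3/(s^2 + 9).
So (s^2 + s + 6)Y = 3/(s^2 + 9) + (-s + 2).
Isolate Y and clear denominators.

Y(s) = (-s^3 + 2*s^2 - 9*s + 21)/(s^4 + s^3 + 15*s^2 + 9*s + 54)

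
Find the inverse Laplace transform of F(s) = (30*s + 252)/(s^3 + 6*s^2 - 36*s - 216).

-6*t*exp(-6*t) + 3*exp(6*t) - 3*exp(-6*t)

Factor the denominator: s^3 + 6*s^2 - 36*s - 216 = (s - 6)*(s + 6)^2.
Partial fraction decomposition gives [-3/(s + 6)] + [-6/(s + 6)^2] + [3/(s - 6)].
Invert each term: -3/(s + 6) ↔ -3e^(-6t); -6/(s + 6)^2 ↔ -6t·e^(-6t); 3/(s - 6) ↔ 3e^(6t).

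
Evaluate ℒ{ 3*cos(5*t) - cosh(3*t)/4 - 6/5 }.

Apply the Laplace transform termwise.
(3)·[L{cos(5t)} = s/(s^2 + 25)]; (-1/4)·[L{cosh(3t)} = s/(s^2 - 9)]; L{-6/5} = (-6/5)/s.

3*s/(s^2 + 25) - s/(4*(s^2 - 9)) - 6/(5*s)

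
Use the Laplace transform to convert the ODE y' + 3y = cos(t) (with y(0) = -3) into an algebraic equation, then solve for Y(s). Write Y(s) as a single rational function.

Y(s) = (-3*s^2 + s - 3)/(s^3 + 3*s^2 + s + 3)

Take the Laplace transform of both sides.
Using L{y'} = sY - y(0) = sY - (-3), the left side becomes (s + 3)Y - (-3).
The right side is L{cos(t)} = s/(s^2 + 1).
So (s + 3)Y = s/(s^2 + 1) + (-3).
Isolate Y and clear denominators.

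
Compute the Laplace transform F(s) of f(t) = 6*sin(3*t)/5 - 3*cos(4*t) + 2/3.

F(s) = -3*s/(s^2 + 16) + 18/(5*(s^2 + 9)) + 2/(3*s)

By linearity of the Laplace transform, transform each term separately.
(-3)·[L{cos(4t)} = s/(s^2 + 16)]; L{2/3} = (2/3)/s; (6/5)·[L{sin(3t)} = 3/(s^2 + 9)].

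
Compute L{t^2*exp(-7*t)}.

L{e^(-7t)} = 1/(s + 7).
Then apply L{t^2·g(t)} = (-1)^2 d^2/ds^2[G(s)] with G(s) = 1/(s + 7):
differentiating 2 times and applying the sign gives 2/(s + 7)^3.

2/(s + 7)^3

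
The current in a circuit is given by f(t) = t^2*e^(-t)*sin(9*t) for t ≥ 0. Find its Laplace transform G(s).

L{sin(9t)} = 9/(s^2 + 81).
Multiplying by e^(-t) shifts s → s + 1, so L{e^(-t)*sin(9*t)} = 9/((s + 1)^2 + 81).
Then apply L{t^2·g(t)} = (-1)^2 d^2/ds^2[H(s)] with H(s) = 9/((s + 1)^2 + 81):
differentiating 2 times and applying the sign gives 54*(s^2 + 2*s - 26)/(s^2 + 2*s + 82)^3.

G(s) = 54*(s^2 + 2*s - 26)/(s^2 + 2*s + 82)^3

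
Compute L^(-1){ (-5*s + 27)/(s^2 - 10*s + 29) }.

exp(5*t)*sin(2*t) - 5*exp(5*t)*cos(2*t)

Complete the square in the denominator: s^2 - 10*s + 29 = (s - 5)^2 + 2^2.
Split the numerator to match: -5*s + 27 = -5·(s - 5) + 1·2.
Invert each term: -5·(s - 5)/((s - 5)^2 + 4) ↔ -5e^(5t)cos(2t); 1·2/((s - 5)^2 + 4) ↔ e^(5t)sin(2t).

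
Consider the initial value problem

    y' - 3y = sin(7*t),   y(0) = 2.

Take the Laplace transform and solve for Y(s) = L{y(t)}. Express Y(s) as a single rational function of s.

Laplace-transform each side.
The derivative rules (L{y'} = sY - y(0) = sY - 2) turn the left side into (s - 3)Y - (2).
The right side is L{sin(7*t)} = 7/(s^2 + 49).
So (s - 3)Y = 7/(s^2 + 49) + (2).
Isolate Y and clear denominators.

Y(s) = (2*s^2 + 105)/(s^3 - 3*s^2 + 49*s - 147)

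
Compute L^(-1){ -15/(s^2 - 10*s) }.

-3*exp(5*t)*sinh(5*t)

Rewrite the denominator: s^2 - 10*s = (s - 5)^2 - 25.
The form in (s - 5) signals a first-shifting-theorem factor e^(5t).
Since L{sinh(5t)} = 5/(s^2 - 25), the inverse is exp(5*t)*sinh(5*t), scaled by -3.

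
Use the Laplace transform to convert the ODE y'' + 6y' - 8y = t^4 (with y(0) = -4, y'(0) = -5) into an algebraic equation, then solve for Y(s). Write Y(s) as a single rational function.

Y(s) = (-4*s^6 - 29*s^5 + 24)/(s^7 + 6*s^6 - 8*s^5)

Apply the Laplace transform to the equation.
Using L{y''} = s^2 Y - s·y(0) - y'(0) and L{y'} = sY - y(0), with y(0) = -4, y'(0) = -5, the left side becomes (s^2 + 6*s - 8)Y - (-4*s - 29).
The right side is L{t^4} = 24/s^5.
So (s^2 + 6*s - 8)Y = 24/s^5 + (-4*s - 29).
Divide through and combine into a single rational function.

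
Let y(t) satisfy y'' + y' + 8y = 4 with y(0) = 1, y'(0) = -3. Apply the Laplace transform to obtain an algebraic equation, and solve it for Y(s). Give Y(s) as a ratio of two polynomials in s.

Apply the Laplace transform to the equation.
With L{y''} = s^2 Y - s·y(0) - y'(0) and L{y'} = sY - y(0), with y(0) = 1, y'(0) = -3: the LHS transforms to (s^2 + s + 8)Y - (s - 2).
The right side is L{4} = 4/s.
So (s^2 + s + 8)Y = 4/s + (s - 2).
Divide through and combine into a single rational function.

Y(s) = (s^2 - 2*s + 4)/(s^3 + s^2 + 8*s)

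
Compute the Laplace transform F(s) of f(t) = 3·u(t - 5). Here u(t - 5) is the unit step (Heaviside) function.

By the second shifting theorem, L{u(t - c)·g(t - c)} = e^(-cs)·G(s) with c = 5 and G(s) = L{g(t)}.
L{3} = 3/s.

F(s) = 3*exp(-5*s)/s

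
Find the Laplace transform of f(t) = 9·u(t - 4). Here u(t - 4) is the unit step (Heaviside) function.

9*exp(-4*s)/s

By the second shifting theorem, L{u(t - c)·g(t - c)} = e^(-cs)·G(s) with c = 4 and G(s) = L{g(t)}.
L{9} = 9/s.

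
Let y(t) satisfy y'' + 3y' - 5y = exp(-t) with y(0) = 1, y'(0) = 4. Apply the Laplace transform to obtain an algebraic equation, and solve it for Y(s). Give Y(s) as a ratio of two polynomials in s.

Laplace-transform each side.
Using L{y''} = s^2 Y - s·y(0) - y'(0) and L{y'} = sY - y(0), with y(0) = 1, y'(0) = 4, the left side becomes (s^2 + 3*s - 5)Y - (s + 7).
The right side is L{exp(-t)} = 1/(s + 1).
So (s^2 + 3*s - 5)Y = 1/(s + 1) + (s + 7).
Isolate Y and clear denominators.

Y(s) = (s^2 + 8*s + 8)/(s^3 + 4*s^2 - 2*s - 5)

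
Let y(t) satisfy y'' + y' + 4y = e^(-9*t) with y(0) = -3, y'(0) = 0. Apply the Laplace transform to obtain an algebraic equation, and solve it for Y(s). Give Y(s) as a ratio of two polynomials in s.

Take the Laplace transform of both sides.
The derivative rules (L{y''} = s^2 Y - s·y(0) - y'(0) and L{y'} = sY - y(0), with y(0) = -3, y'(0) = 0) turn the left side into (s^2 + s + 4)Y - (-3*s - 3).
The right side is L{e^(-9*t)} = 1/(s + 9).
So (s^2 + s + 4)Y = 1/(s + 9) + (-3*s - 3).
Divide through and combine into a single rational function.

Y(s) = (-3*s^2 - 30*s - 26)/(s^3 + 10*s^2 + 13*s + 36)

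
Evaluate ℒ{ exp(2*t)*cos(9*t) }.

(s - 2)/((s - 2)^2 + 81)

L{cos(9t)} = s/(s^2 + 81).
By the first shifting theorem, multiplying by e^(2t) replaces s with s - 2.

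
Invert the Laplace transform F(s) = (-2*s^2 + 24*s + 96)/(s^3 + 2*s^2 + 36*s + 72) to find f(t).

f(t) = 5*sin(6*t) - 3*cos(6*t) + exp(-2*t)

Factor the denominator: s^3 + 2*s^2 + 36*s + 72 = (s + 2)*(s^2 + 36).
Partial fraction decomposition gives [1/(s + 2)] + [-3*s/(s^2 + 36)] + [30/(s^2 + 36)].
Invert each term: 1/(s + 2) ↔ e^(-2t); -3·s/(s^2 + 36) ↔ -3cos(6t); 5·6/(s^2 + 36) ↔ 5sin(6t).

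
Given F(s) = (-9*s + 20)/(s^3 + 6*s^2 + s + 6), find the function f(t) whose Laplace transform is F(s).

f(t) = 3*sin(t) - 2*cos(t) + 2*exp(-6*t)

Factor the denominator: s^3 + 6*s^2 + s + 6 = (s + 6)*(s^2 + 1).
Partial fraction decomposition gives [2/(s + 6)] + [-2*s/(s^2 + 1)] + [3/(s^2 + 1)].
Invert each term: 2/(s + 6) ↔ 2e^(-6t); -2·s/(s^2 + 1) ↔ -2cos(t); 3·1/(s^2 + 1) ↔ 3sin(t).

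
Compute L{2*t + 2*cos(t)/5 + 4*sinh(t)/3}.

2*s/(5*(s^2 + 1)) + 4/(3*(s^2 - 1)) + 2/s^2

By linearity of the Laplace transform, transform each term separately.
(2/5)·[L{cos(t)} = s/(s^2 + 1)]; (2)·[L{t} = 1!/s^2 = 1/s^2]; (4/3)·[L{sinh(t)} = 1/(s^2 - 1)].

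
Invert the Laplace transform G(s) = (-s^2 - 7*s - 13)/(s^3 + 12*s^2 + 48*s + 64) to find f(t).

f(t) = -t^2*exp(-4*t)/2 + t*exp(-4*t) - exp(-4*t)

Factor the denominator: s^3 + 12*s^2 + 48*s + 64 = (s + 4)^3.
Partial fraction decomposition gives [-1/(s + 4)] + [(s + 4)^(-2)] + [-1/(s + 4)^3].
Invert each term: -1/(s + 4) ↔ -e^(-4t); 1/(s + 4)^2 ↔ t·e^(-4t); -1/(s + 4)^3 ↔ (-1/2)t^2·e^(-4t).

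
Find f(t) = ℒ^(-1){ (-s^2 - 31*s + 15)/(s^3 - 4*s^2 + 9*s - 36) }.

f(t) = -5*exp(4*t) - 5*sin(3*t) + 4*cos(3*t)

Factor the denominator: s^3 - 4*s^2 + 9*s - 36 = (s - 4)*(s^2 + 9).
Partial fraction decomposition gives [-5/(s - 4)] + [4*s/(s^2 + 9)] + [-15/(s^2 + 9)].
Invert each term: -5/(s - 4) ↔ -5e^(4t); 4·s/(s^2 + 9) ↔ 4cos(3t); -5·3/(s^2 + 9) ↔ -5sin(3t).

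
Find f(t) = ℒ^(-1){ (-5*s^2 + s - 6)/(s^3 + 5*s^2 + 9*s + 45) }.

f(t) = 2*sin(3*t) - cos(3*t) - 4*exp(-5*t)

Factor the denominator: s^3 + 5*s^2 + 9*s + 45 = (s + 5)*(s^2 + 9).
Partial fraction decomposition gives [-4/(s + 5)] + [-s/(s^2 + 9)] + [6/(s^2 + 9)].
Invert each term: -4/(s + 5) ↔ -4e^(-5t); -1·s/(s^2 + 9) ↔ -cos(3t); 2·3/(s^2 + 9) ↔ 2sin(3t).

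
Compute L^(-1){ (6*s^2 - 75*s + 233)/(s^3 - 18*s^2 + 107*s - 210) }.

Factor the denominator: s^3 - 18*s^2 + 107*s - 210 = (s - 7)*(s - 6)*(s - 5).
Partial fraction decomposition gives [4/(s - 5)] + [1/(s - 7)] + [1/(s - 6)].
Invert each term: 4/(s - 5) ↔ 4e^(5t); 1/(s - 7) ↔ e^(7t); 1/(s - 6) ↔ e^(6t).

exp(7*t) + exp(6*t) + 4*exp(5*t)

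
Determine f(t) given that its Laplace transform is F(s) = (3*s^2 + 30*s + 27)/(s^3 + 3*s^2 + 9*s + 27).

f(t) = 5*sin(3*t) + 5*cos(3*t) - 2*exp(-3*t)

Factor the denominator: s^3 + 3*s^2 + 9*s + 27 = (s + 3)*(s^2 + 9).
Partial fraction decomposition gives [-2/(s + 3)] + [5*s/(s^2 + 9)] + [15/(s^2 + 9)].
Invert each term: -2/(s + 3) ↔ -2e^(-3t); 5·s/(s^2 + 9) ↔ 5cos(3t); 5·3/(s^2 + 9) ↔ 5sin(3t).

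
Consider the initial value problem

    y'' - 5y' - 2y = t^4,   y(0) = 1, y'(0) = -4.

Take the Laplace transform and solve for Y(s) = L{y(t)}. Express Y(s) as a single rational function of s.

Y(s) = (s^6 - 9*s^5 + 24)/(s^7 - 5*s^6 - 2*s^5)

Transform both sides with L{·}.
With L{y''} = s^2 Y - s·y(0) - y'(0) and L{y'} = sY - y(0), with y(0) = 1, y'(0) = -4: the LHS transforms to (s^2 - 5*s - 2)Y - (s - 9).
The right side is L{t^4} = 24/s^5.
So (s^2 - 5*s - 2)Y = 24/s^5 + (s - 9).
Divide through and combine into a single rational function.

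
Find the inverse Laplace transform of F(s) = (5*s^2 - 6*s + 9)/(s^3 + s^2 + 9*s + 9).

-3*sin(3*t) + 3*cos(3*t) + 2*exp(-t)

Factor the denominator: s^3 + s^2 + 9*s + 9 = (s + 1)*(s^2 + 9).
Partial fraction decomposition gives [2/(s + 1)] + [3*s/(s^2 + 9)] + [-9/(s^2 + 9)].
Invert each term: 2/(s + 1) ↔ 2e^(-t); 3·s/(s^2 + 9) ↔ 3cos(3t); -3·3/(s^2 + 9) ↔ -3sin(3t).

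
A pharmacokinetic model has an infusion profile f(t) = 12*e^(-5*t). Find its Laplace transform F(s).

L{12} = 12/s.
By the first shifting theorem, multiplying by e^(-5t) replaces s with s + 5.

F(s) = 12/(s + 5)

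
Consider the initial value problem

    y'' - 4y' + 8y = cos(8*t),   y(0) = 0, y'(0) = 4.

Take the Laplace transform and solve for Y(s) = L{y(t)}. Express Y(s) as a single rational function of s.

Apply the Laplace transform to the equation.
Using L{y''} = s^2 Y - s·y(0) - y'(0) and L{y'} = sY - y(0), with y(0) = 0, y'(0) = 4, the left side becomes (s^2 - 4*s + 8)Y - (4).
The right side is L{cos(8*t)} = s/(s^2 + 64).
So (s^2 - 4*s + 8)Y = s/(s^2 + 64) + (4).
Solve for Y(s) and write it as one ratio of polynomials.

Y(s) = (4*s^2 + s + 256)/(s^4 - 4*s^3 + 72*s^2 - 256*s + 512)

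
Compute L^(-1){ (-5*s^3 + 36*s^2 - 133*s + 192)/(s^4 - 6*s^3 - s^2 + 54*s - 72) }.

Factor the denominator: s^4 - 6*s^3 - s^2 + 54*s - 72 = (s - 4)*(s - 3)*(s - 2)*(s + 3).
Partial fraction decomposition gives [-5/(s + 3)] + [3/(s - 2)] + [-6/(s - 4)] + [3/(s - 3)].
Invert each term: -5/(s + 3) ↔ -5e^(-3t); 3/(s - 2) ↔ 3e^(2t); -6/(s - 4) ↔ -6e^(4t); 3/(s - 3) ↔ 3e^(3t).

-6*exp(4*t) + 3*exp(3*t) + 3*exp(2*t) - 5*exp(-3*t)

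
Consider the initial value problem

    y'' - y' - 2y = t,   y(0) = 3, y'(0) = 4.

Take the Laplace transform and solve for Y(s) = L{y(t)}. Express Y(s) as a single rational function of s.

Y(s) = (3*s^3 + s^2 + 1)/(s^4 - s^3 - 2*s^2)

Transform both sides with L{·}.
The derivative rules (L{y''} = s^2 Y - s·y(0) - y'(0) and L{y'} = sY - y(0), with y(0) = 3, y'(0) = 4) turn the left side into (s^2 - s - 2)Y - (3*s + 1).
The right side is L{t} = s^(-2).
So (s^2 - s - 2)Y = s^(-2) + (3*s + 1).
Divide through and combine into a single rational function.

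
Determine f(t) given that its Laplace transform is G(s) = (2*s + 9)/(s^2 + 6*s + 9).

Factor the denominator: s^2 + 6*s + 9 = (s + 3)^2.
Partial fraction decomposition gives [2/(s + 3)] + [3/(s + 3)^2].
Invert each term: 2/(s + 3) ↔ 2e^(-3t); 3/(s + 3)^2 ↔ 3t·e^(-3t).

f(t) = 3*t*exp(-3*t) + 2*exp(-3*t)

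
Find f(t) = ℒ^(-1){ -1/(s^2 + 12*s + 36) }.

Rewrite the denominator: s^2 + 12*s + 36 = (s + 6)^2.
The form in (s + 6) signals a first-shifting-theorem factor e^(-6t).
Since L{t} = 1!/s^2 = 1/s^2, the inverse is t*exp(-6*t), scaled by -1.

f(t) = -t*exp(-6*t)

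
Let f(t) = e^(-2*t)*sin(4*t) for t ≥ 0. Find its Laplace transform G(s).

L{sin(4t)} = 4/(s^2 + 16).
By the first shifting theorem, multiplying by e^(-2t) replaces s with s + 2.

G(s) = 4/((s + 2)^2 + 16)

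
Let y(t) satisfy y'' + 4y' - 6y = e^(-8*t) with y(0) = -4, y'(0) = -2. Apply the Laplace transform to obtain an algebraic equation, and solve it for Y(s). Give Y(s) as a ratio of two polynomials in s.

Apply the Laplace transform to the equation.
The derivative rules (L{y''} = s^2 Y - s·y(0) - y'(0) and L{y'} = sY - y(0), with y(0) = -4, y'(0) = -2) turn the left side into (s^2 + 4*s - 6)Y - (-4*s - 18).
The right side is L{e^(-8*t)} = 1/(s + 8).
So (s^2 + 4*s - 6)Y = 1/(s + 8) + (-4*s - 18).
Divide through and combine into a single rational function.

Y(s) = (-4*s^2 - 50*s - 143)/(s^3 + 12*s^2 + 26*s - 48)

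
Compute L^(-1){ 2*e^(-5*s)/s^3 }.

Heaviside(t - 5)*((t - 5)^2)

The factor e^(-5s) signals a time shift by c = 5 (second shifting theorem).
L{t^2} = 2!/s^3 = 2/s^3, so L^-1{2/s^3} = t^2.
Hence the inverse is u(t - 5) times that function evaluated at t - 5.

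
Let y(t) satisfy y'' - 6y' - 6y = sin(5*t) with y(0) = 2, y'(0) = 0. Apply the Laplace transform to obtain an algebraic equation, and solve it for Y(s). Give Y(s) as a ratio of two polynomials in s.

Y(s) = (2*s^3 - 12*s^2 + 50*s - 295)/(s^4 - 6*s^3 + 19*s^2 - 150*s - 150)

Apply the Laplace transform to the equation.
With L{y''} = s^2 Y - s·y(0) - y'(0) and L{y'} = sY - y(0), with y(0) = 2, y'(0) = 0: the LHS transforms to (s^2 - 6*s - 6)Y - (2*s - 12).
The right side is L{sin(5*t)} = 5/(s^2 + 25).
So (s^2 - 6*s - 6)Y = 5/(s^2 + 25) + (2*s - 12).
Divide through and combine into a single rational function.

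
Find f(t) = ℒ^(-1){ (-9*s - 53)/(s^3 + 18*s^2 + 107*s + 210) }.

Factor the denominator: s^3 + 18*s^2 + 107*s + 210 = (s + 5)*(s + 6)*(s + 7).
Partial fraction decomposition gives [5/(s + 7)] + [-1/(s + 6)] + [-4/(s + 5)].
Invert each term: 5/(s + 7) ↔ 5e^(-7t); -1/(s + 6) ↔ -e^(-6t); -4/(s + 5) ↔ -4e^(-5t).

f(t) = -4*exp(-5*t) - exp(-6*t) + 5*exp(-7*t)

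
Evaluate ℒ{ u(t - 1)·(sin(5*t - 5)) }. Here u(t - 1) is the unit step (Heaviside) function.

5*exp(-s)/(s^2 + 25)

By the second shifting theorem, L{u(t - c)·g(t - c)} = e^(-cs)·G(s) with c = 1 and G(s) = L{g(t)}.
L{sin(5t)} = 5/(s^2 + 25).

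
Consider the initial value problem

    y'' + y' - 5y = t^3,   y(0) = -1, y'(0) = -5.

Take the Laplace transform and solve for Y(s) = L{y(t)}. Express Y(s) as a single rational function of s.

Y(s) = (-s^5 - 6*s^4 + 6)/(s^6 + s^5 - 5*s^4)

Transform both sides with L{·}.
With L{y''} = s^2 Y - s·y(0) - y'(0) and L{y'} = sY - y(0), with y(0) = -1, y'(0) = -5: the LHS transforms to (s^2 + s - 5)Y - (-s - 6).
The right side is L{t^3} = 6/s^4.
So (s^2 + s - 5)Y = 6/s^4 + (-s - 6).
Divide through and combine into a single rational function.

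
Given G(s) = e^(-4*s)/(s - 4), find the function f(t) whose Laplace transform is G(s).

f(t) = Heaviside(t - 4)*(exp(4*t - 16))

The factor e^(-4s) signals a time shift by c = 4 (second shifting theorem).
L{e^(4t)} = 1/(s - 4), so L^-1{1/(s - 4)} = e^(4*t).
Hence the inverse is u(t - 4) times that function evaluated at t - 4.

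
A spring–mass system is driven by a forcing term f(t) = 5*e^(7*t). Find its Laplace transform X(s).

X(s) = 5/(s - 7)

L{5} = 5/s.
By the first shifting theorem, multiplying by e^(7t) replaces s with s - 7.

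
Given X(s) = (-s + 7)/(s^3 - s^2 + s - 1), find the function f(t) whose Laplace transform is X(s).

f(t) = 3*exp(t) - 4*sin(t) - 3*cos(t)

Factor the denominator: s^3 - s^2 + s - 1 = (s - 1)*(s^2 + 1).
Partial fraction decomposition gives [3/(s - 1)] + [-3*s/(s^2 + 1)] + [-4/(s^2 + 1)].
Invert each term: 3/(s - 1) ↔ 3e^(t); -3·s/(s^2 + 1) ↔ -3cos(t); -4·1/(s^2 + 1) ↔ -4sin(t).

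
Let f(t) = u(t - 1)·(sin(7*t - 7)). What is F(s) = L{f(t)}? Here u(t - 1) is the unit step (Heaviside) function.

By the second shifting theorem, L{u(t - c)·g(t - c)} = e^(-cs)·G(s) with c = 1 and G(s) = L{g(t)}.
L{sin(7t)} = 7/(s^2 + 49).

F(s) = 7*exp(-s)/(s^2 + 49)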